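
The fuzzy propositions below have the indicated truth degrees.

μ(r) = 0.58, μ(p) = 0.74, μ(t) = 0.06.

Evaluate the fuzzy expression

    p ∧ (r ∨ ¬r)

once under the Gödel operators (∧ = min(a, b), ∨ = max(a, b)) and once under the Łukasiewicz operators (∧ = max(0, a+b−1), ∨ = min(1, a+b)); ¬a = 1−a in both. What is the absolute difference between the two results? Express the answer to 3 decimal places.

0.160

Under Gödel:
  ¬r = 1 − 0.58 = 0.42
  r ∨ ¬r = max(a, b) on (0.58, 0.42) = 0.58
  p ∧ (r ∨ ¬r) = min(a, b) on (0.74, 0.58) = 0.58
  → value = 0.5800
Under Łukasiewicz:
  ¬r = 1 − 0.58 = 0.42
  r ∨ ¬r = min(1, a+b) on (0.58, 0.42) = 1.00
  p ∧ (r ∨ ¬r) = max(0, a+b−1) on (0.74, 1.00) = 0.74
  → value = 0.7400
|0.5800 − 0.7400| = 0.160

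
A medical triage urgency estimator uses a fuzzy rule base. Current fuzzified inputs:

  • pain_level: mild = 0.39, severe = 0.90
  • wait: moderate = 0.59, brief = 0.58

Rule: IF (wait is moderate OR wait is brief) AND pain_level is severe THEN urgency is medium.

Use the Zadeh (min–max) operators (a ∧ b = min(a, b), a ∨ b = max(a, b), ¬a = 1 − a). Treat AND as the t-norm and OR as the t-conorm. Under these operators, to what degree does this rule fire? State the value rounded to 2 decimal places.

0.59

firing strength: (moderate=0.59 OR brief=0.58) = 0.59; AND[min(a, b)] with severe=0.90 → w = 0.59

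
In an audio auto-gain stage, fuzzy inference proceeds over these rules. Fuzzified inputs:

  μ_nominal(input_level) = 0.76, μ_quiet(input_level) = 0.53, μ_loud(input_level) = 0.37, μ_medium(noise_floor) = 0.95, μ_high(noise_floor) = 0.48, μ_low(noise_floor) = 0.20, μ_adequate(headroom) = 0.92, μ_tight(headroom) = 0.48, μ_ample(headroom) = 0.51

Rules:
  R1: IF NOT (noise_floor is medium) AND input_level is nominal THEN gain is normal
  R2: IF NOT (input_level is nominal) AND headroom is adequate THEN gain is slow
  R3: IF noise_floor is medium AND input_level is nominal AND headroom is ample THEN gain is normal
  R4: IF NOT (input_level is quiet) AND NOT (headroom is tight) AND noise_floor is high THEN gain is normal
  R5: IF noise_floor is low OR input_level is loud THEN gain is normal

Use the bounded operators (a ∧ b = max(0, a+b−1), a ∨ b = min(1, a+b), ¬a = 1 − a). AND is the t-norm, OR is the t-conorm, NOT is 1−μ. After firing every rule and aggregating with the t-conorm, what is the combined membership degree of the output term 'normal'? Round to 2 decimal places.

0.79

R1: ¬medium=1−0.95=0.05, nominal=0.76; AND[max(0, a+b−1)] → w = 0.00
R2: ¬nominal=1−0.76=0.24, adequate=0.92; AND[max(0, a+b−1)] → w = 0.16
R3: medium=0.95, nominal=0.76, ample=0.51; AND[max(0, a+b−1)] → w = 0.22
R4: ¬quiet=1−0.53=0.47, ¬tight=1−0.48=0.52, high=0.48; AND[max(0, a+b−1)] → w = 0.00
R5: low=0.20, loud=0.37; OR[min(1, a+b)] → w = 0.57
Rules with consequent 'normal': {R1, R3, R4, R5} → strengths 0.00, 0.22, 0.00, 0.57
Aggregate via t-conorm [min(1, a+b)]: 0.79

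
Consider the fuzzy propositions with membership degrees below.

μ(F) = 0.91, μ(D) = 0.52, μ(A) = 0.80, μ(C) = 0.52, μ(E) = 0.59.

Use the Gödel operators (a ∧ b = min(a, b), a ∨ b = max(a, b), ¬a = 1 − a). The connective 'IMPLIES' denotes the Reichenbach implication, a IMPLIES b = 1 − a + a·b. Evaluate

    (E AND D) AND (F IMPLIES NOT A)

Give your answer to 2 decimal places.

0.27

E AND D = min(a, b) on (0.59, 0.52) = 0.52
NOT A = 1 − 0.80 = 0.20
F IMPLIES NOT A  [Reichenbach: 1 − a + a·b] with a=0.91, b=0.20 → 0.27
(E AND D) AND (F IMPLIES NOT A) = min(a, b) on (0.52, 0.27) = 0.27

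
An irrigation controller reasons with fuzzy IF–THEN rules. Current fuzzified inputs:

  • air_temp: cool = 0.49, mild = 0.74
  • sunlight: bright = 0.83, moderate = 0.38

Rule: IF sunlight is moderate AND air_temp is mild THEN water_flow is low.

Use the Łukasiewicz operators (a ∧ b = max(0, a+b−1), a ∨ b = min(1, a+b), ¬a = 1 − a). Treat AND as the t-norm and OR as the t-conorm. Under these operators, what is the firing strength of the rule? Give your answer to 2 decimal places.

0.12

firing strength: moderate=0.38, mild=0.74; AND[max(0, a+b−1)] → w = 0.12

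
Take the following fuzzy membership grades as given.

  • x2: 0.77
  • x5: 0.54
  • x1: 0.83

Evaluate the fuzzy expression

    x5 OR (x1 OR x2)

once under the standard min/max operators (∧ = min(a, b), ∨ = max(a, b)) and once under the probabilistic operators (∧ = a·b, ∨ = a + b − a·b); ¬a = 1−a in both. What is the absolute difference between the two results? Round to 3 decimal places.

Under standard min/max:
  x1 OR x2 = max(a, b) on (0.83, 0.77) = 0.83
  x5 OR (x1 OR x2) = max(a, b) on (0.54, 0.83) = 0.83
  → value = 0.8300
Under probabilistic:
  x1 OR x2 = a + b − a·b on (0.8300, 0.7700) = 0.9609
  x5 OR (x1 OR x2) = a + b − a·b on (0.5400, 0.9609) = 0.9820
  → value = 0.9820
|0.8300 − 0.9820| = 0.152

0.152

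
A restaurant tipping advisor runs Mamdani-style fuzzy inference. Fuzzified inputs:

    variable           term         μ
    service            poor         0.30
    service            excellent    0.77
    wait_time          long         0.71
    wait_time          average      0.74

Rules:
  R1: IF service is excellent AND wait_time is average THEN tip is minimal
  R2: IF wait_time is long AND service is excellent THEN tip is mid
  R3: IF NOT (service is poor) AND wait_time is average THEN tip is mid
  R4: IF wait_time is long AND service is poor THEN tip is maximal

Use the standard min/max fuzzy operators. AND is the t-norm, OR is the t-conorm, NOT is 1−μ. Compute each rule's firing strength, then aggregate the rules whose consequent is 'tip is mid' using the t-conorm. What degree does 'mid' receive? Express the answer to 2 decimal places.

R1: excellent=0.77, average=0.74; AND[min(a, b)] → w = 0.74
R2: long=0.71, excellent=0.77; AND[min(a, b)] → w = 0.71
R3: ¬poor=1−0.30=0.70, average=0.74; AND[min(a, b)] → w = 0.70
R4: long=0.71, poor=0.30; AND[min(a, b)] → w = 0.30
Rules with consequent 'mid': {R2, R3} → strengths 0.71, 0.70
Aggregate via t-conorm [max(a, b)]: 0.71

0.71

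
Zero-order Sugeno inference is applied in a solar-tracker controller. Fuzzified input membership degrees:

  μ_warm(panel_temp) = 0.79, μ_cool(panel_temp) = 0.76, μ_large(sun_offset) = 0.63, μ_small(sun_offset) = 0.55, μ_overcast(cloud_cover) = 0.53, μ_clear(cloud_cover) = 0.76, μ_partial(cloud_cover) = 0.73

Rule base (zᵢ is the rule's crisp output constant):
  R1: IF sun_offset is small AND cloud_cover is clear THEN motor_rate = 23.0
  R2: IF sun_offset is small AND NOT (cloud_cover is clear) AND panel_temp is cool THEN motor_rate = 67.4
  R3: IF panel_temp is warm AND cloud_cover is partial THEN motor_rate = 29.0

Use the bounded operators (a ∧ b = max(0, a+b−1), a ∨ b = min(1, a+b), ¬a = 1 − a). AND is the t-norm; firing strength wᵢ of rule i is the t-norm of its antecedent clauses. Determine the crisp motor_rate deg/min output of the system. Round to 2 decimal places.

R1 (z=23.0): small=0.55, clear=0.76; AND[max(0, a+b−1)] → w = 0.31
R2 (z=67.4): small=0.55, ¬clear=1−0.76=0.24, cool=0.76; AND[max(0, a+b−1)] → w = 0.00
R3 (z=29.0): warm=0.79, partial=0.73; AND[max(0, a+b−1)] → w = 0.52
Weighted average = (0.31·23.0 + 0.00·67.4 + 0.52·29.0) / (0.31 + 0.00 + 0.52)
  = 22.2100 / 0.8300 = 26.76

26.76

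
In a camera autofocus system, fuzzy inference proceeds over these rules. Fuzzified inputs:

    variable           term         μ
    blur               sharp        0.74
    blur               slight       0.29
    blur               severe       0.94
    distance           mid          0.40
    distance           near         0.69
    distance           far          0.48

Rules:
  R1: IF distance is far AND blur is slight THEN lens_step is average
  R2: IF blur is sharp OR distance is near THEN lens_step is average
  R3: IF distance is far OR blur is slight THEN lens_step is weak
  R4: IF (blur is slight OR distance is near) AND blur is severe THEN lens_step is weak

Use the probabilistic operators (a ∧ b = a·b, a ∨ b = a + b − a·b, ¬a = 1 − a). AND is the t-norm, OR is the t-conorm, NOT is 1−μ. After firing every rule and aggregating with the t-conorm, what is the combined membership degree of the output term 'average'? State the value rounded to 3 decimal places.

0.931

R1: far=0.48, slight=0.29; AND[a·b] → w = 0.1392
R2: sharp=0.74, near=0.69; OR[a + b − a·b] → w = 0.9194
R3: far=0.48, slight=0.29; OR[a + b − a·b] → w = 0.6308
R4: (slight=0.29 OR near=0.69) = 0.7799; AND[a·b] with severe=0.94 → w = 0.7331
Rules with consequent 'average': {R1, R2} → strengths 0.1392, 0.9194
Aggregate via t-conorm [a + b − a·b]: 0.9306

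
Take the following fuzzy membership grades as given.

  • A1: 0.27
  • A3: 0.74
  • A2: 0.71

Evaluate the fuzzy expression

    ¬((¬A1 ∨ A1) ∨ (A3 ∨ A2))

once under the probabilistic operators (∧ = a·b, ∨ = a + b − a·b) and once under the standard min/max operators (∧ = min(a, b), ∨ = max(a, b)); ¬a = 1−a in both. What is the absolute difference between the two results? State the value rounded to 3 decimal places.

0.245

Under probabilistic:
  ¬A1 = 1 − 0.2700 = 0.7300
  ¬A1 ∨ A1 = a + b − a·b on (0.7300, 0.2700) = 0.8029
  A3 ∨ A2 = a + b − a·b on (0.7400, 0.7100) = 0.9246
  (¬A1 ∨ A1) ∨ (A3 ∨ A2) = a + b − a·b on (0.8029, 0.9246) = 0.9851
  ¬((¬A1 ∨ A1) ∨ (A3 ∨ A2)) = 1 − 0.9851 = 0.0149
  → value = 0.0149
Under standard min/max:
  ¬A1 = 1 − 0.27 = 0.73
  ¬A1 ∨ A1 = max(a, b) on (0.73, 0.27) = 0.73
  A3 ∨ A2 = max(a, b) on (0.74, 0.71) = 0.74
  (¬A1 ∨ A1) ∨ (A3 ∨ A2) = max(a, b) on (0.73, 0.74) = 0.74
  ¬((¬A1 ∨ A1) ∨ (A3 ∨ A2)) = 1 − 0.74 = 0.26
  → value = 0.2600
|0.0149 − 0.2600| = 0.245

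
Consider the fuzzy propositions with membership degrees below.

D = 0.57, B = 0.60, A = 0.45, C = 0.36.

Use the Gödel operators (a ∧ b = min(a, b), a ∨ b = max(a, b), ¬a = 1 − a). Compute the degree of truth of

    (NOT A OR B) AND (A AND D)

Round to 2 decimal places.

NOT A = 1 − 0.45 = 0.55
NOT A OR B = max(a, b) on (0.55, 0.60) = 0.60
A AND D = min(a, b) on (0.45, 0.57) = 0.45
(NOT A OR B) AND (A AND D) = min(a, b) on (0.60, 0.45) = 0.45

0.45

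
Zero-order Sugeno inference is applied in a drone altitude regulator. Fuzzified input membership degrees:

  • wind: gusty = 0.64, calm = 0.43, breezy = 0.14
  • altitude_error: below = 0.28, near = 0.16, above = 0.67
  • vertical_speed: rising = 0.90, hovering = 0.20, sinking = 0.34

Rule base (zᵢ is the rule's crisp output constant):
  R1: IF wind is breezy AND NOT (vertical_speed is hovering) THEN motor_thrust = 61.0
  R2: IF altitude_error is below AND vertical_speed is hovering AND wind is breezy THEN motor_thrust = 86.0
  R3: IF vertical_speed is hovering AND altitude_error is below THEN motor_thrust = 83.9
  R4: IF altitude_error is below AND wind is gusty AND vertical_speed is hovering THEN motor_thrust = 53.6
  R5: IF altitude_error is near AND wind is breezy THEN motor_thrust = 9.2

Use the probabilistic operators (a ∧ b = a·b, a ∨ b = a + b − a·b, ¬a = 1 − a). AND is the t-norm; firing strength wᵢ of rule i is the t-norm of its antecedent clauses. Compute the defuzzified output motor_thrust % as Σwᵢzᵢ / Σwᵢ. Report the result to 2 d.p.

R1 (z=61.0): breezy=0.14, ¬hovering=1−0.20=0.80; AND[a·b] → w = 0.1120
R2 (z=86.0): below=0.28, hovering=0.20, breezy=0.14; AND[a·b] → w = 0.0078
R3 (z=83.9): hovering=0.20, below=0.28; AND[a·b] → w = 0.0560
R4 (z=53.6): below=0.28, gusty=0.64, hovering=0.20; AND[a·b] → w = 0.0358
R5 (z=9.2): near=0.16, breezy=0.14; AND[a·b] → w = 0.0224
Weighted average = (0.1120·61.0 + 0.0078·86.0 + 0.0560·83.9 + 0.0358·53.6 + 0.0224·9.2) / (0.1120 + 0.0078 + 0.0560 + 0.0358 + 0.0224)
  = 14.3317 / 0.2341 = 61.23

61.23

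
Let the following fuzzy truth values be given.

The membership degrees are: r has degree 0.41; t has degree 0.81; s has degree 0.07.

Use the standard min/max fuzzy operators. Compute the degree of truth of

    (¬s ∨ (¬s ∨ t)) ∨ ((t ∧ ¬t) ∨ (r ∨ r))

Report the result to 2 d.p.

0.93

¬s = 1 − 0.07 = 0.93
¬s = 1 − 0.07 = 0.93
¬s ∨ t = max(a, b) on (0.93, 0.81) = 0.93
¬s ∨ (¬s ∨ t) = max(a, b) on (0.93, 0.93) = 0.93
¬t = 1 − 0.81 = 0.19
t ∧ ¬t = min(a, b) on (0.81, 0.19) = 0.19
r ∨ r = max(a, b) on (0.41, 0.41) = 0.41
(t ∧ ¬t) ∨ (r ∨ r) = max(a, b) on (0.19, 0.41) = 0.41
(¬s ∨ (¬s ∨ t)) ∨ ((t ∧ ¬t) ∨ (r ∨ r)) = max(a, b) on (0.93, 0.41) = 0.93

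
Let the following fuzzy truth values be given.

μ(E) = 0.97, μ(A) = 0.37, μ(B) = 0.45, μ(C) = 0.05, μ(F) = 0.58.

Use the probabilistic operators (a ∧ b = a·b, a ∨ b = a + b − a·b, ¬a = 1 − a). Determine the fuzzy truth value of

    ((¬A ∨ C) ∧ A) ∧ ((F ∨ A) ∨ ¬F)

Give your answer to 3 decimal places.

¬A = 1 − 0.3700 = 0.6300
¬A ∨ C = a + b − a·b on (0.6300, 0.0500) = 0.6485
(¬A ∨ C) ∧ A = a·b on (0.6485, 0.3700) = 0.2399
F ∨ A = a + b − a·b on (0.5800, 0.3700) = 0.7354
¬F = 1 − 0.5800 = 0.4200
(F ∨ A) ∨ ¬F = a + b − a·b on (0.7354, 0.4200) = 0.8465
((¬A ∨ C) ∧ A) ∧ ((F ∨ A) ∨ ¬F) = a·b on (0.2399, 0.8465) = 0.2031

0.203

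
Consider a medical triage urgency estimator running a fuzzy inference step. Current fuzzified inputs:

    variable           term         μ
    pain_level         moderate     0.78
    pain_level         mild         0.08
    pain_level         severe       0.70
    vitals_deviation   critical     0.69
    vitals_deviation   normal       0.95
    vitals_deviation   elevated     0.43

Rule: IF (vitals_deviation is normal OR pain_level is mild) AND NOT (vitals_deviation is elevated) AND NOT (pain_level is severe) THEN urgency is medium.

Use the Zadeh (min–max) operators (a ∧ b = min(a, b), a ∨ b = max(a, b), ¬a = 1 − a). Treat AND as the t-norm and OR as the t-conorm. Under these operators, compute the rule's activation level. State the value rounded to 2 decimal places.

0.30

firing strength: (normal=0.95 OR mild=0.08) = 0.95; AND[min(a, b)] with ¬elevated=1−0.43=0.57, ¬severe=1−0.70=0.30 → w = 0.30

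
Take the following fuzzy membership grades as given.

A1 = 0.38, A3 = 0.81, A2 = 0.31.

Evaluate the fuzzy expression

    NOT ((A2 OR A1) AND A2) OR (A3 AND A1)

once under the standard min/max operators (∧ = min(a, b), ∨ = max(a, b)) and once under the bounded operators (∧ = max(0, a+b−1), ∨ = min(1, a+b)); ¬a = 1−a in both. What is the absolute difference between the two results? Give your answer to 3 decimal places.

0.310

Under standard min/max:
  A2 OR A1 = max(a, b) on (0.31, 0.38) = 0.38
  (A2 OR A1) AND A2 = min(a, b) on (0.38, 0.31) = 0.31
  NOT ((A2 OR A1) AND A2) = 1 − 0.31 = 0.69
  A3 AND A1 = min(a, b) on (0.81, 0.38) = 0.38
  NOT ((A2 OR A1) AND A2) OR (A3 AND A1) = max(a, b) on (0.69, 0.38) = 0.69
  → value = 0.6900
Under bounded:
  A2 OR A1 = min(1, a+b) on (0.31, 0.38) = 0.69
  (A2 OR A1) AND A2 = max(0, a+b−1) on (0.69, 0.31) = 0.00
  NOT ((A2 OR A1) AND A2) = 1 − 0.00 = 1.00
  A3 AND A1 = max(0, a+b−1) on (0.81, 0.38) = 0.19
  NOT ((A2 OR A1) AND A2) OR (A3 AND A1) = min(1, a+b) on (1.00, 0.19) = 1.00
  → value = 1.0000
|0.6900 − 1.0000| = 0.310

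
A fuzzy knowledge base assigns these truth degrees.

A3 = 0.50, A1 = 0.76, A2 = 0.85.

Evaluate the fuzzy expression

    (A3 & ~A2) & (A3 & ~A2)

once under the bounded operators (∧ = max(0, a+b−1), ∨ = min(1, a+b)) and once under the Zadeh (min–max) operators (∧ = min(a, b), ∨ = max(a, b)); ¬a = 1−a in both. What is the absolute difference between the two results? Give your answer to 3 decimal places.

Under bounded:
  ~A2 = 1 − 0.85 = 0.15
  A3 & ~A2 = max(0, a+b−1) on (0.50, 0.15) = 0.00
  ~A2 = 1 − 0.85 = 0.15
  A3 & ~A2 = max(0, a+b−1) on (0.50, 0.15) = 0.00
  (A3 & ~A2) & (A3 & ~A2) = max(0, a+b−1) on (0.00, 0.00) = 0.00
  → value = 0.0000
Under Zadeh (min–max):
  ~A2 = 1 − 0.85 = 0.15
  A3 & ~A2 = min(a, b) on (0.50, 0.15) = 0.15
  ~A2 = 1 − 0.85 = 0.15
  A3 & ~A2 = min(a, b) on (0.50, 0.15) = 0.15
  (A3 & ~A2) & (A3 & ~A2) = min(a, b) on (0.15, 0.15) = 0.15
  → value = 0.1500
|0.0000 − 0.1500| = 0.150

0.150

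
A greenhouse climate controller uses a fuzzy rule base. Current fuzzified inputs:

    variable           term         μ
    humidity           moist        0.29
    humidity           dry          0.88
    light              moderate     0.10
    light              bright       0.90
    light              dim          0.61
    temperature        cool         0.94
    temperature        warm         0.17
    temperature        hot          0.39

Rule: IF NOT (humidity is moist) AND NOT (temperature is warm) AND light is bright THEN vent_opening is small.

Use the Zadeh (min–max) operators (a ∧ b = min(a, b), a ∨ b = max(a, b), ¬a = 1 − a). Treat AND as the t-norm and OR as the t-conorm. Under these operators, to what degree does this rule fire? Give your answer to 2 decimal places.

0.71

firing strength: ¬moist=1−0.29=0.71, ¬warm=1−0.17=0.83, bright=0.90; AND[min(a, b)] → w = 0.71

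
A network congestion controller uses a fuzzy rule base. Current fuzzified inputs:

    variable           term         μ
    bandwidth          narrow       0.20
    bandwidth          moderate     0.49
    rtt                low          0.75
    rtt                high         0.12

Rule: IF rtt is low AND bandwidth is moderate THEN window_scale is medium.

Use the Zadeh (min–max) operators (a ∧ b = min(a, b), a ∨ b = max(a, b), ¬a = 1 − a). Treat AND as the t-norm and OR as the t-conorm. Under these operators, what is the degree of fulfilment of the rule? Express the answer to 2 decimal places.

firing strength: low=0.75, moderate=0.49; AND[min(a, b)] → w = 0.49

0.49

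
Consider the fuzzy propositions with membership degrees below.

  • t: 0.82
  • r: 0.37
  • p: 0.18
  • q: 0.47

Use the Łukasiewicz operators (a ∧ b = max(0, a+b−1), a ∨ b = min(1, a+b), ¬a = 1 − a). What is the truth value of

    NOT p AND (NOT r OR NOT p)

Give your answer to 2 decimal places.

0.82

NOT p = 1 − 0.18 = 0.82
NOT r = 1 − 0.37 = 0.63
NOT p = 1 − 0.18 = 0.82
NOT r OR NOT p = min(1, a+b) on (0.63, 0.82) = 1.00
NOT p AND (NOT r OR NOT p) = max(0, a+b−1) on (0.82, 1.00) = 0.82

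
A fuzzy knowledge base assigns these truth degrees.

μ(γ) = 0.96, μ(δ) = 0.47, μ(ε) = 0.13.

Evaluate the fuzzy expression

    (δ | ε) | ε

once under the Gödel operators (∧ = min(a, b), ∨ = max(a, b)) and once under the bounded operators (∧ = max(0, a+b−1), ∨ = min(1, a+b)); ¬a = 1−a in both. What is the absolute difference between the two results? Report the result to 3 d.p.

0.260

Under Gödel:
  δ | ε = max(a, b) on (0.47, 0.13) = 0.47
  (δ | ε) | ε = max(a, b) on (0.47, 0.13) = 0.47
  → value = 0.4700
Under bounded:
  δ | ε = min(1, a+b) on (0.47, 0.13) = 0.60
  (δ | ε) | ε = min(1, a+b) on (0.60, 0.13) = 0.73
  → value = 0.7300
|0.4700 − 0.7300| = 0.260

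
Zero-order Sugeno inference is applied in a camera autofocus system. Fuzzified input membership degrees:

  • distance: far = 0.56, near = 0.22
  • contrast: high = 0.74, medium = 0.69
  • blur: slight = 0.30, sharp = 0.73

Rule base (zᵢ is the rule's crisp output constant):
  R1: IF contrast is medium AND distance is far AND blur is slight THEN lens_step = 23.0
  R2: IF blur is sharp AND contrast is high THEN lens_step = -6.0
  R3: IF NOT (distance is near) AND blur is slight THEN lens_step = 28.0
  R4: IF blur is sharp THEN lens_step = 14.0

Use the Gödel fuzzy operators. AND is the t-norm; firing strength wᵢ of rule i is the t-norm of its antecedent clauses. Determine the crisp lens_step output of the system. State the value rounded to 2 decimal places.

10.26

R1 (z=23.0): medium=0.69, far=0.56, slight=0.30; AND[min(a, b)] → w = 0.30
R2 (z=-6.0): sharp=0.73, high=0.74; AND[min(a, b)] → w = 0.73
R3 (z=28.0): ¬near=1−0.22=0.78, slight=0.30; AND[min(a, b)] → w = 0.30
R4 (z=14.0): sharp=0.73 → w = 0.73
Weighted average = (0.30·23.0 + 0.73·-6.0 + 0.30·28.0 + 0.73·14.0) / (0.30 + 0.73 + 0.30 + 0.73)
  = 21.1400 / 2.0600 = 10.26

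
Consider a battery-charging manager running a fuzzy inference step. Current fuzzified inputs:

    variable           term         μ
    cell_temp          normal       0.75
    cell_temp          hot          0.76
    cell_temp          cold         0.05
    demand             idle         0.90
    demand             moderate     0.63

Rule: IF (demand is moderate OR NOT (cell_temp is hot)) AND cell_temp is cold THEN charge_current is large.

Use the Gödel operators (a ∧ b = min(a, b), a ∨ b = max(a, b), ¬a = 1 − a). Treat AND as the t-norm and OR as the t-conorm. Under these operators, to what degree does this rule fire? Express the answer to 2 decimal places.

0.05

firing strength: (moderate=0.63 OR ¬hot=1−0.76=0.24) = 0.63; AND[min(a, b)] with cold=0.05 → w = 0.05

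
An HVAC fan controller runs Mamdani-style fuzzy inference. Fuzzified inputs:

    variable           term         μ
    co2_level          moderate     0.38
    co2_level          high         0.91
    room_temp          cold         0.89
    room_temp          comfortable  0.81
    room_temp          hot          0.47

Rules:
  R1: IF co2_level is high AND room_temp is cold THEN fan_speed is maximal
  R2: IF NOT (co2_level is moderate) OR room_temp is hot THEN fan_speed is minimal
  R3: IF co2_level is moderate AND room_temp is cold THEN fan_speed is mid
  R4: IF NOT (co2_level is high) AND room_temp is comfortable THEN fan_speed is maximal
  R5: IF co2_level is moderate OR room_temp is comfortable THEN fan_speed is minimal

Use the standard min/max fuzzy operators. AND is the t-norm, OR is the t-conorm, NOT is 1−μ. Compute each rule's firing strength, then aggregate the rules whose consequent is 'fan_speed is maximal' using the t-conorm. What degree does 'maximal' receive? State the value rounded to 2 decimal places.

0.89

R1: high=0.91, cold=0.89; AND[min(a, b)] → w = 0.89
R2: ¬moderate=1−0.38=0.62, hot=0.47; OR[max(a, b)] → w = 0.62
R3: moderate=0.38, cold=0.89; AND[min(a, b)] → w = 0.38
R4: ¬high=1−0.91=0.09, comfortable=0.81; AND[min(a, b)] → w = 0.09
R5: moderate=0.38, comfortable=0.81; OR[max(a, b)] → w = 0.81
Rules with consequent 'maximal': {R1, R4} → strengths 0.89, 0.09
Aggregate via t-conorm [max(a, b)]: 0.89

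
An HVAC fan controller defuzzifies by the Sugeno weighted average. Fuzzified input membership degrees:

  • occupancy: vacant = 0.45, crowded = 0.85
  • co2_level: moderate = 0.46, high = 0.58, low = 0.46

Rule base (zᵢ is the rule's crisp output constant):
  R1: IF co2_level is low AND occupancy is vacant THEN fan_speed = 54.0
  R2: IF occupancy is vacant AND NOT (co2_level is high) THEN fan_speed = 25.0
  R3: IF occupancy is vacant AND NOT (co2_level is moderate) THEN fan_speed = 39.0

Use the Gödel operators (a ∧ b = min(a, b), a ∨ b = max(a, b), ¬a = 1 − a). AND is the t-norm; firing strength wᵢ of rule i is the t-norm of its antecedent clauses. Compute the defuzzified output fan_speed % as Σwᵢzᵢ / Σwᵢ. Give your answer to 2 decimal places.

R1 (z=54.0): low=0.46, vacant=0.45; AND[min(a, b)] → w = 0.45
R2 (z=25.0): vacant=0.45, ¬high=1−0.58=0.42; AND[min(a, b)] → w = 0.42
R3 (z=39.0): vacant=0.45, ¬moderate=1−0.46=0.54; AND[min(a, b)] → w = 0.45
Weighted average = (0.45·54.0 + 0.42·25.0 + 0.45·39.0) / (0.45 + 0.42 + 0.45)
  = 52.3500 / 1.3200 = 39.66

39.66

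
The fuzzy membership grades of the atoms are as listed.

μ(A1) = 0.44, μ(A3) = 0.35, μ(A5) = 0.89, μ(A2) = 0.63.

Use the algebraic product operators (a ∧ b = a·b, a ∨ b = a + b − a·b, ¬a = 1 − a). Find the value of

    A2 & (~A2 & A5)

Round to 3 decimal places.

0.207

~A2 = 1 − 0.6300 = 0.3700
~A2 & A5 = a·b on (0.3700, 0.8900) = 0.3293
A2 & (~A2 & A5) = a·b on (0.6300, 0.3293) = 0.2075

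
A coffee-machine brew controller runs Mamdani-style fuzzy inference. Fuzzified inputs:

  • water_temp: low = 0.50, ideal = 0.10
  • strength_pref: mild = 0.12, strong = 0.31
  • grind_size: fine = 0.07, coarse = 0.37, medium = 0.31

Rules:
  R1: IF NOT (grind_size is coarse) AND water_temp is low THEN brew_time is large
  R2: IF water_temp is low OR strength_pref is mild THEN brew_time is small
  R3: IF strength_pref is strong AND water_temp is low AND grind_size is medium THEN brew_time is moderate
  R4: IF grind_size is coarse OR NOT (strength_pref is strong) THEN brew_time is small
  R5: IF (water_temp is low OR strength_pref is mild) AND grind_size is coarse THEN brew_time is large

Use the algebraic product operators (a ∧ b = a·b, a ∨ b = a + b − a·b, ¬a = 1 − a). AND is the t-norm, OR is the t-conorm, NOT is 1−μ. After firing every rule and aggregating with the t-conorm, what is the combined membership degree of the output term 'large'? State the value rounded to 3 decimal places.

R1: ¬coarse=1−0.37=0.63, low=0.50; AND[a·b] → w = 0.3150
R2: low=0.50, mild=0.12; OR[a + b − a·b] → w = 0.5600
R3: strong=0.31, low=0.50, medium=0.31; AND[a·b] → w = 0.0481
R4: coarse=0.37, ¬strong=1−0.31=0.69; OR[a + b − a·b] → w = 0.8047
R5: (low=0.50 OR mild=0.12) = 0.5600; AND[a·b] with coarse=0.37 → w = 0.2072
Rules with consequent 'large': {R1, R5} → strengths 0.3150, 0.2072
Aggregate via t-conorm [a + b − a·b]: 0.4569

0.457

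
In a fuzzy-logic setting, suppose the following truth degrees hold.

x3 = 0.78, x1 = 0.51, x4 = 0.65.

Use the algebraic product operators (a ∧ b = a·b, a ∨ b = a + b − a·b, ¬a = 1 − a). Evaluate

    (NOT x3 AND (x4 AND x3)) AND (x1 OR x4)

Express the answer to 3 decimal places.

0.092

NOT x3 = 1 − 0.7800 = 0.2200
x4 AND x3 = a·b on (0.6500, 0.7800) = 0.5070
NOT x3 AND (x4 AND x3) = a·b on (0.2200, 0.5070) = 0.1115
x1 OR x4 = a + b − a·b on (0.5100, 0.6500) = 0.8285
(NOT x3 AND (x4 AND x3)) AND (x1 OR x4) = a·b on (0.1115, 0.8285) = 0.0924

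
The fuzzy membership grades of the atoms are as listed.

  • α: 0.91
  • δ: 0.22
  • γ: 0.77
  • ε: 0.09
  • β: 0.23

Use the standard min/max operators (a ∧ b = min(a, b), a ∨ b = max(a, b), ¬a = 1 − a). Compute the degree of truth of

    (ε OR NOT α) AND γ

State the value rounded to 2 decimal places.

NOT α = 1 − 0.91 = 0.09
ε OR NOT α = max(a, b) on (0.09, 0.09) = 0.09
(ε OR NOT α) AND γ = min(a, b) on (0.09, 0.77) = 0.09

0.09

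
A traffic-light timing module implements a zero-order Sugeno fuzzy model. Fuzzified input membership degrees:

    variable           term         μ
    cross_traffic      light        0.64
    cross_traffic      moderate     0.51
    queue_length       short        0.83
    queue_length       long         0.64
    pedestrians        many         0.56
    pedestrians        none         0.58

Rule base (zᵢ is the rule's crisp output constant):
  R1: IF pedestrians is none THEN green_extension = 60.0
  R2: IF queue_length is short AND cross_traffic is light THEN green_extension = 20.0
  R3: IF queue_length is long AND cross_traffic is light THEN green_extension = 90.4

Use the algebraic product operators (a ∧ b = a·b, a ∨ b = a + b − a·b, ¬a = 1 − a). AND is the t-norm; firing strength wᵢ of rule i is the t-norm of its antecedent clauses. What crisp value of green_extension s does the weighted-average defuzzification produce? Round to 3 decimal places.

R1 (z=60.0): none=0.58 → w = 0.5800
R2 (z=20.0): short=0.83, light=0.64; AND[a·b] → w = 0.5312
R3 (z=90.4): long=0.64, light=0.64; AND[a·b] → w = 0.4096
Weighted average = (0.5800·60.0 + 0.5312·20.0 + 0.4096·90.4) / (0.5800 + 0.5312 + 0.4096)
  = 82.4518 / 1.5208 = 54.216

54.216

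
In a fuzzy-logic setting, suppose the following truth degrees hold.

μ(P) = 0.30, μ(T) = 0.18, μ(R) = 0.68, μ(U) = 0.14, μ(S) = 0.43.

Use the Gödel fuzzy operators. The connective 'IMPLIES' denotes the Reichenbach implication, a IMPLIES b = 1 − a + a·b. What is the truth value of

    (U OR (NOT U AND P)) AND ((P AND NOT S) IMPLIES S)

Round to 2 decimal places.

NOT U = 1 − 0.14 = 0.86
NOT U AND P = min(a, b) on (0.86, 0.30) = 0.30
U OR (NOT U AND P) = max(a, b) on (0.14, 0.30) = 0.30
NOT S = 1 − 0.43 = 0.57
P AND NOT S = min(a, b) on (0.30, 0.57) = 0.30
(P AND NOT S) IMPLIES S  [Reichenbach: 1 − a + a·b] with a=0.30, b=0.43 → 0.83
(U OR (NOT U AND P)) AND ((P AND NOT S) IMPLIES S) = min(a, b) on (0.30, 0.83) = 0.30

0.30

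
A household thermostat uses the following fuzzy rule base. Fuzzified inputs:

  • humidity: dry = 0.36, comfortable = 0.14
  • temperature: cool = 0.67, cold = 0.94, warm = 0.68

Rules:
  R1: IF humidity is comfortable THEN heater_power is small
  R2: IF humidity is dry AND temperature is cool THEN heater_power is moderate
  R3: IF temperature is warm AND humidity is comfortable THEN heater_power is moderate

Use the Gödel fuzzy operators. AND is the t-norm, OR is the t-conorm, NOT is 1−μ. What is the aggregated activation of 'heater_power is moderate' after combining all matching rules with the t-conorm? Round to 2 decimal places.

0.36

R1: comfortable=0.14 → w = 0.14
R2: dry=0.36, cool=0.67; AND[min(a, b)] → w = 0.36
R3: warm=0.68, comfortable=0.14; AND[min(a, b)] → w = 0.14
Rules with consequent 'moderate': {R2, R3} → strengths 0.36, 0.14
Aggregate via t-conorm [max(a, b)]: 0.36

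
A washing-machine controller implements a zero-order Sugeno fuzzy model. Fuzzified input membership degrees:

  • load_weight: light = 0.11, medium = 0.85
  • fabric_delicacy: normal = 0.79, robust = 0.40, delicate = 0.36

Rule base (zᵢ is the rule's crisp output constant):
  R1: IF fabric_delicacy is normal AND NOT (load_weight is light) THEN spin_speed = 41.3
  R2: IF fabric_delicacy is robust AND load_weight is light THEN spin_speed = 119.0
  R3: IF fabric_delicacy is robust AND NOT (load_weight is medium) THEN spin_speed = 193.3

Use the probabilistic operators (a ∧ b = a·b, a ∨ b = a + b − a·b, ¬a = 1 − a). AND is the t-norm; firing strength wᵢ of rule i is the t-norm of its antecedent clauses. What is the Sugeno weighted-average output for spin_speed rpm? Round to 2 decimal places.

R1 (z=41.3): normal=0.79, ¬light=1−0.11=0.89; AND[a·b] → w = 0.7031
R2 (z=119.0): robust=0.40, light=0.11; AND[a·b] → w = 0.0440
R3 (z=193.3): robust=0.40, ¬medium=1−0.85=0.15; AND[a·b] → w = 0.0600
Weighted average = (0.7031·41.3 + 0.0440·119.0 + 0.0600·193.3) / (0.7031 + 0.0440 + 0.0600)
  = 45.8720 / 0.8071 = 56.84

56.84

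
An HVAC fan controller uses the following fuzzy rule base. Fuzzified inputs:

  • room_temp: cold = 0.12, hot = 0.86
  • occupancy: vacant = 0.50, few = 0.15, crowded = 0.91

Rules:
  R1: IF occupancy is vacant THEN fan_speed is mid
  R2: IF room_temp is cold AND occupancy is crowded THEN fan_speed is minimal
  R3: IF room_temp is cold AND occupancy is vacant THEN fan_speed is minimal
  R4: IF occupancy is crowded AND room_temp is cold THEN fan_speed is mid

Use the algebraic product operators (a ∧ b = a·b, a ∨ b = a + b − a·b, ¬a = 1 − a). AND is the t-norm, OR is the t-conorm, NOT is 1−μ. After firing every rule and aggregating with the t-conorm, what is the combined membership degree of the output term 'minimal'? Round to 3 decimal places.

R1: vacant=0.50 → w = 0.5000
R2: cold=0.12, crowded=0.91; AND[a·b] → w = 0.1092
R3: cold=0.12, vacant=0.50; AND[a·b] → w = 0.0600
R4: crowded=0.91, cold=0.12; AND[a·b] → w = 0.1092
Rules with consequent 'minimal': {R2, R3} → strengths 0.1092, 0.0600
Aggregate via t-conorm [a + b − a·b]: 0.1626

0.163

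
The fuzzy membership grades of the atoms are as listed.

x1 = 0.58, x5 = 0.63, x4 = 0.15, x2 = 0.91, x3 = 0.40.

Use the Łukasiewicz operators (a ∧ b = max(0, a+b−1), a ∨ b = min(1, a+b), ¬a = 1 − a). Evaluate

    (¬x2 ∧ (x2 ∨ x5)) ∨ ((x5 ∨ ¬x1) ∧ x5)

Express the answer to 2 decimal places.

¬x2 = 1 − 0.91 = 0.09
x2 ∨ x5 = min(1, a+b) on (0.91, 0.63) = 1.00
¬x2 ∧ (x2 ∨ x5) = max(0, a+b−1) on (0.09, 1.00) = 0.09
¬x1 = 1 − 0.58 = 0.42
x5 ∨ ¬x1 = min(1, a+b) on (0.63, 0.42) = 1.00
(x5 ∨ ¬x1) ∧ x5 = max(0, a+b−1) on (1.00, 0.63) = 0.63
(¬x2 ∧ (x2 ∨ x5)) ∨ ((x5 ∨ ¬x1) ∧ x5) = min(1, a+b) on (0.09, 0.63) = 0.72

0.72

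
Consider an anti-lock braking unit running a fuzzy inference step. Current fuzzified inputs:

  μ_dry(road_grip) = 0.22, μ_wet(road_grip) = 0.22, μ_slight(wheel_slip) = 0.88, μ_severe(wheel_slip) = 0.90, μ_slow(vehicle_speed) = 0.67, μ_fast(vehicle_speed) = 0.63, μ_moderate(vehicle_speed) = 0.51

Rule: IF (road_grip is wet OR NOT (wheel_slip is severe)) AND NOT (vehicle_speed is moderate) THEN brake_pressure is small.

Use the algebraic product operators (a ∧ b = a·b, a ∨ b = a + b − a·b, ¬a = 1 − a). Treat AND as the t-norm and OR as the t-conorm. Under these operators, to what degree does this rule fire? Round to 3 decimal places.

firing strength: (wet=0.22 OR ¬severe=1−0.90=0.10) = 0.2980; AND[a·b] with ¬moderate=1−0.51=0.49 → w = 0.1460

0.146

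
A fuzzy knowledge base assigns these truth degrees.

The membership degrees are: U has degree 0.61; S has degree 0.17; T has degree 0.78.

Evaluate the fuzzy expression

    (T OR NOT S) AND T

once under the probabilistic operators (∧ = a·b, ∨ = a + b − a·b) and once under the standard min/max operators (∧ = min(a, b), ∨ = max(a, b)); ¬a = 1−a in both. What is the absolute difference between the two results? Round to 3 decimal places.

Under probabilistic:
  NOT S = 1 − 0.1700 = 0.8300
  T OR NOT S = a + b − a·b on (0.7800, 0.8300) = 0.9626
  (T OR NOT S) AND T = a·b on (0.9626, 0.7800) = 0.7508
  → value = 0.7508
Under standard min/max:
  NOT S = 1 − 0.17 = 0.83
  T OR NOT S = max(a, b) on (0.78, 0.83) = 0.83
  (T OR NOT S) AND T = min(a, b) on (0.83, 0.78) = 0.78
  → value = 0.7800
|0.7508 − 0.7800| = 0.029

0.029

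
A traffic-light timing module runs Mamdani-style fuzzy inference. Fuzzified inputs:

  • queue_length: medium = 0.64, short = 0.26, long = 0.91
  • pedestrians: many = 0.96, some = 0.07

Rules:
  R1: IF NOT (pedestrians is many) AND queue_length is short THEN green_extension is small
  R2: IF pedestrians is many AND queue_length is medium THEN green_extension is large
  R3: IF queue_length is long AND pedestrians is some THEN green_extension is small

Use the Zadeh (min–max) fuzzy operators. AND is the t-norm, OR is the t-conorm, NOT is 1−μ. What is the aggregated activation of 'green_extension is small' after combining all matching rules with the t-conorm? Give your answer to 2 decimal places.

0.07

R1: ¬many=1−0.96=0.04, short=0.26; AND[min(a, b)] → w = 0.04
R2: many=0.96, medium=0.64; AND[min(a, b)] → w = 0.64
R3: long=0.91, some=0.07; AND[min(a, b)] → w = 0.07
Rules with consequent 'small': {R1, R3} → strengths 0.04, 0.07
Aggregate via t-conorm [max(a, b)]: 0.07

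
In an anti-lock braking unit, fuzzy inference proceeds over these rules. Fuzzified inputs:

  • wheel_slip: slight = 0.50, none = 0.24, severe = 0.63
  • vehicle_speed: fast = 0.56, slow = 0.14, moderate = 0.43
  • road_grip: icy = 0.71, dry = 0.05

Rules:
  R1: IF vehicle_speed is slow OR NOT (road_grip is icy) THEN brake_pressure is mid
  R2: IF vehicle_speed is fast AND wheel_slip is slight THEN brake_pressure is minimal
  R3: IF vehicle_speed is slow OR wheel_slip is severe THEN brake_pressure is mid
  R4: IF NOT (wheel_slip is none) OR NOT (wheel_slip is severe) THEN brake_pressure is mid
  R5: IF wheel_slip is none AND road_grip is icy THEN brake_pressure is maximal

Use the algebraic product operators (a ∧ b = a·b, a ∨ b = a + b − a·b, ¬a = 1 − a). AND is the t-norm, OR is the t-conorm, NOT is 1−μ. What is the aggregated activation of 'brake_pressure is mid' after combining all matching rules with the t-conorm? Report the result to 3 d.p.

0.971

R1: slow=0.14, ¬icy=1−0.71=0.29; OR[a + b − a·b] → w = 0.3894
R2: fast=0.56, slight=0.50; AND[a·b] → w = 0.2800
R3: slow=0.14, severe=0.63; OR[a + b − a·b] → w = 0.6818
R4: ¬none=1−0.24=0.76, ¬severe=1−0.63=0.37; OR[a + b − a·b] → w = 0.8488
R5: none=0.24, icy=0.71; AND[a·b] → w = 0.1704
Rules with consequent 'mid': {R1, R3, R4} → strengths 0.3894, 0.6818, 0.8488
Aggregate via t-conorm [a + b − a·b]: 0.9706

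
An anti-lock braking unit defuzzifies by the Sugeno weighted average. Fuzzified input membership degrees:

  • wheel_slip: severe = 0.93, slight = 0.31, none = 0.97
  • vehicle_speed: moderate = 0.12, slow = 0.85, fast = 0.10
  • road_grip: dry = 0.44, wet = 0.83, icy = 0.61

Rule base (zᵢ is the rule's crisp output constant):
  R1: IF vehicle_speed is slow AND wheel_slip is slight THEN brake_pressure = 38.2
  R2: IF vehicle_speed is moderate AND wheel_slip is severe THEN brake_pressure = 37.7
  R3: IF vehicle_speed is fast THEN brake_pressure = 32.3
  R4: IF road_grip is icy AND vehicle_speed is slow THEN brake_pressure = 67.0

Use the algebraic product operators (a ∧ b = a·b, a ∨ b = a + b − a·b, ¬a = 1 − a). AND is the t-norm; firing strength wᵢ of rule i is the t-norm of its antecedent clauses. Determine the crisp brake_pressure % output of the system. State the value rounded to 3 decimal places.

R1 (z=38.2): slow=0.85, slight=0.31; AND[a·b] → w = 0.2635
R2 (z=37.7): moderate=0.12, severe=0.93; AND[a·b] → w = 0.1116
R3 (z=32.3): fast=0.10 → w = 0.1000
R4 (z=67.0): icy=0.61, slow=0.85; AND[a·b] → w = 0.5185
Weighted average = (0.2635·38.2 + 0.1116·37.7 + 0.1000·32.3 + 0.5185·67.0) / (0.2635 + 0.1116 + 0.1000 + 0.5185)
  = 52.2425 / 0.9936 = 52.579

52.579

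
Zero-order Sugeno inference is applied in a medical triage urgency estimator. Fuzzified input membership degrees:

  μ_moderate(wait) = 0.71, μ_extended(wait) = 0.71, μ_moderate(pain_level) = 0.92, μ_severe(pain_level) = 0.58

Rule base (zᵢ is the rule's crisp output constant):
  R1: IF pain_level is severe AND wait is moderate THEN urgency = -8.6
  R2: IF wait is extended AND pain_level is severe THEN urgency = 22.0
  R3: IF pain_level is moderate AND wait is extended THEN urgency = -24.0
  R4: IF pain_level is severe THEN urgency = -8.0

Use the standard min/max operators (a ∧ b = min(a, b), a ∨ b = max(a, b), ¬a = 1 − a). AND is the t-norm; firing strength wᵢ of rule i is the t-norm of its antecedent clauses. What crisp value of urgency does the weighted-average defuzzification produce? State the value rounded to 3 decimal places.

-5.677

R1 (z=-8.6): severe=0.58, moderate=0.71; AND[min(a, b)] → w = 0.58
R2 (z=22.0): extended=0.71, severe=0.58; AND[min(a, b)] → w = 0.58
R3 (z=-24.0): moderate=0.92, extended=0.71; AND[min(a, b)] → w = 0.71
R4 (z=-8.0): severe=0.58 → w = 0.58
Weighted average = (0.58·-8.6 + 0.58·22.0 + 0.71·-24.0 + 0.58·-8.0) / (0.58 + 0.58 + 0.71 + 0.58)
  = -13.9080 / 2.4500 = -5.677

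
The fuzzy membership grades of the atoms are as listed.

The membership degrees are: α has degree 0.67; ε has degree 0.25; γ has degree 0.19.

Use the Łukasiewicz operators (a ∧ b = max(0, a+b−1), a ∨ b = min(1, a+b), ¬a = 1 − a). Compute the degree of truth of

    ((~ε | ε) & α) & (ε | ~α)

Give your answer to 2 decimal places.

0.25

~ε = 1 − 0.25 = 0.75
~ε | ε = min(1, a+b) on (0.75, 0.25) = 1.00
(~ε | ε) & α = max(0, a+b−1) on (1.00, 0.67) = 0.67
~α = 1 − 0.67 = 0.33
ε | ~α = min(1, a+b) on (0.25, 0.33) = 0.58
((~ε | ε) & α) & (ε | ~α) = max(0, a+b−1) on (0.67, 0.58) = 0.25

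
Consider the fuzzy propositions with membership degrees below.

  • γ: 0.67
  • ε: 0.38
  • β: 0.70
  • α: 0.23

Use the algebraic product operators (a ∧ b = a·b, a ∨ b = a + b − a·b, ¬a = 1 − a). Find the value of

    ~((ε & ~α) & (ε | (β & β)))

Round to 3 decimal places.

~α = 1 − 0.2300 = 0.7700
ε & ~α = a·b on (0.3800, 0.7700) = 0.2926
β & β = a·b on (0.7000, 0.7000) = 0.4900
ε | (β & β) = a + b − a·b on (0.3800, 0.4900) = 0.6838
(ε & ~α) & (ε | (β & β)) = a·b on (0.2926, 0.6838) = 0.2001
~((ε & ~α) & (ε | (β & β))) = 1 − 0.2001 = 0.7999

0.800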